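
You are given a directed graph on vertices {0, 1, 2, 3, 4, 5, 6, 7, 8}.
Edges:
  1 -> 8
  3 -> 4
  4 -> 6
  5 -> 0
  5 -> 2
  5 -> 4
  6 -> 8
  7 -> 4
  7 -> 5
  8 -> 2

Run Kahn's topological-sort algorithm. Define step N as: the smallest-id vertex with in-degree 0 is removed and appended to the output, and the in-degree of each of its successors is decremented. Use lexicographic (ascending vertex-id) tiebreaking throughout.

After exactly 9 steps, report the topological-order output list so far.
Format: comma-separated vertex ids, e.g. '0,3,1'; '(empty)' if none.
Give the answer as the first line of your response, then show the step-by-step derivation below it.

1,3,7,5,0,4,6,8,2

step 1: output 1; order=[1]; indeg=(1,0,2,0,3,1,1,0,1)
step 2: output 3; order=[1,3]; indeg=(1,0,2,0,2,1,1,0,1)
step 3: output 7; order=[1,3,7]; indeg=(1,0,2,0,1,0,1,0,1)
step 4: output 5; order=[1,3,7,5]; indeg=(0,0,1,0,0,0,1,0,1)
step 5: output 0; order=[1,3,7,5,0]; indeg=(0,0,1,0,0,0,1,0,1)
step 6: output 4; order=[1,3,7,5,0,4]; indeg=(0,0,1,0,0,0,0,0,1)
step 7: output 6; order=[1,3,7,5,0,4,6]; indeg=(0,0,1,0,0,0,0,0,0)
step 8: output 8; order=[1,3,7,5,0,4,6,8]; indeg=(0,0,0,0,0,0,0,0,0)
step 9: output 2; order=[1,3,7,5,0,4,6,8,2]; indeg=(0,0,0,0,0,0,0,0,0)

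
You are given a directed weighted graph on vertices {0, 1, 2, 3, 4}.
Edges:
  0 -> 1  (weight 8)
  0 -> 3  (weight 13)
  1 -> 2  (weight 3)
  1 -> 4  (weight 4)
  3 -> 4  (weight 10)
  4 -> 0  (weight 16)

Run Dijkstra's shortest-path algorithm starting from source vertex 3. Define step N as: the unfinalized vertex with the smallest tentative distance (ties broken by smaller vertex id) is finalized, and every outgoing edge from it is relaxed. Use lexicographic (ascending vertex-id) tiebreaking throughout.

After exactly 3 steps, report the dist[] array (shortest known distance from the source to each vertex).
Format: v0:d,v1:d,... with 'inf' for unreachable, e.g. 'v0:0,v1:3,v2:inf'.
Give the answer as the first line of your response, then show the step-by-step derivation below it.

v0:26,v1:34,v2:inf,v3:0,v4:10

step 1: dist = v0:inf,v1:inf,v2:inf,v3:0,v4:10
step 2: dist = v0:26,v1:inf,v2:inf,v3:0,v4:10
step 3: dist = v0:26,v1:34,v2:inf,v3:0,v4:10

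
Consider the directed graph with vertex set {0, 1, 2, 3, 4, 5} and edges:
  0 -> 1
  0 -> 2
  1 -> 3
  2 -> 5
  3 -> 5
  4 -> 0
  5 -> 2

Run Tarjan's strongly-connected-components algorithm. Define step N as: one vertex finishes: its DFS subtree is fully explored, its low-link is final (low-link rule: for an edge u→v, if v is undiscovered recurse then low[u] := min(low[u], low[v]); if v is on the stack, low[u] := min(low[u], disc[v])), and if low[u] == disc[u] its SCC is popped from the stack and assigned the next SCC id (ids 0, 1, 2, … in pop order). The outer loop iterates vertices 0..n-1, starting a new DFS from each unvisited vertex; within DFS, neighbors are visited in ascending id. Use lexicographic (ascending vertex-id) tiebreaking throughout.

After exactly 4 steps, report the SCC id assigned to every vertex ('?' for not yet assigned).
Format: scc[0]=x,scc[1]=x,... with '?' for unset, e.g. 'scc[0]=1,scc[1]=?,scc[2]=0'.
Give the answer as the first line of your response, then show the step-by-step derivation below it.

scc[0]=?,scc[1]=2,scc[2]=0,scc[3]=1,scc[4]=?,scc[5]=0

step 1: low=(low[0]=0,low[1]=1,low[2]=3,low[3]=2,low[4]=?,low[5]=3); scc=(scc[0]=?,scc[1]=?,scc[2]=?,scc[3]=?,scc[4]=?,scc[5]=?)
step 2: low=(low[0]=0,low[1]=1,low[2]=3,low[3]=2,low[4]=?,low[5]=3); scc=(scc[0]=?,scc[1]=?,scc[2]=0,scc[3]=?,scc[4]=?,scc[5]=0)
step 3: low=(low[0]=0,low[1]=1,low[2]=3,low[3]=2,low[4]=?,low[5]=3); scc=(scc[0]=?,scc[1]=?,scc[2]=0,scc[3]=1,scc[4]=?,scc[5]=0)
step 4: low=(low[0]=0,low[1]=1,low[2]=3,low[3]=2,low[4]=?,low[5]=3); scc=(scc[0]=?,scc[1]=2,scc[2]=0,scc[3]=1,scc[4]=?,scc[5]=0)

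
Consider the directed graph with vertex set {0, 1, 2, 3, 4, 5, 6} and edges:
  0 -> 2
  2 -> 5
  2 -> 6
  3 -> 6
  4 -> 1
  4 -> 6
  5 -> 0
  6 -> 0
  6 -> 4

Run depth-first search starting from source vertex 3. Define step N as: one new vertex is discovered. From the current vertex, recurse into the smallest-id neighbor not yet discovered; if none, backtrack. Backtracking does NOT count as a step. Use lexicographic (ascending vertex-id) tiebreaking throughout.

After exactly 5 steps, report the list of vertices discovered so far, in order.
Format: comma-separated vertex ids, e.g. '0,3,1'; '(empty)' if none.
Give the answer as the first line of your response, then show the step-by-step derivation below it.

3,6,0,2,5

step 1: discover 3; path=3; order=3
step 2: discover 6; path=3>6; order=3,6
step 3: discover 0; path=3>6>0; order=3,6,0
step 4: discover 2; path=3>6>0>2; order=3,6,0,2
step 5: discover 5; path=3>6>0>2>5; order=3,6,0,2,5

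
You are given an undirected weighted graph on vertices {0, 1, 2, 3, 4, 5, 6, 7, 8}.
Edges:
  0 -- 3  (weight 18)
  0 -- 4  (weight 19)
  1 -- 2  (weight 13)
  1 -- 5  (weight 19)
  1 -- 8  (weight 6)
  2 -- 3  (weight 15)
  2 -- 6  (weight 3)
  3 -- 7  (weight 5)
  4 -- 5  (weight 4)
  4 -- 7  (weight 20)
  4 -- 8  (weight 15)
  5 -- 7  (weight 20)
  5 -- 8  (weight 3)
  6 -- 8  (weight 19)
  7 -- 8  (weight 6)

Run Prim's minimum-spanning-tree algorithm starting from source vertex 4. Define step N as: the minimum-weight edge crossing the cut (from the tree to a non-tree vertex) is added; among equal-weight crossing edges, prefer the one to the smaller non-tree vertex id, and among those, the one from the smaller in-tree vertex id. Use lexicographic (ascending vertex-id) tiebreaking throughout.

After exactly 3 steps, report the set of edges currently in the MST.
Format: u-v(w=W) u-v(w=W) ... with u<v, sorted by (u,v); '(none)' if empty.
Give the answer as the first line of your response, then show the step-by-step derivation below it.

1-8(w=6) 4-5(w=4) 5-8(w=3)

step 1: add edge 4-5 (w=4); MST = {4-5(w=4)}
step 2: add edge 5-8 (w=3); MST = {4-5(w=4) 5-8(w=3)}
step 3: add edge 1-8 (w=6); MST = {1-8(w=6) 4-5(w=4) 5-8(w=3)}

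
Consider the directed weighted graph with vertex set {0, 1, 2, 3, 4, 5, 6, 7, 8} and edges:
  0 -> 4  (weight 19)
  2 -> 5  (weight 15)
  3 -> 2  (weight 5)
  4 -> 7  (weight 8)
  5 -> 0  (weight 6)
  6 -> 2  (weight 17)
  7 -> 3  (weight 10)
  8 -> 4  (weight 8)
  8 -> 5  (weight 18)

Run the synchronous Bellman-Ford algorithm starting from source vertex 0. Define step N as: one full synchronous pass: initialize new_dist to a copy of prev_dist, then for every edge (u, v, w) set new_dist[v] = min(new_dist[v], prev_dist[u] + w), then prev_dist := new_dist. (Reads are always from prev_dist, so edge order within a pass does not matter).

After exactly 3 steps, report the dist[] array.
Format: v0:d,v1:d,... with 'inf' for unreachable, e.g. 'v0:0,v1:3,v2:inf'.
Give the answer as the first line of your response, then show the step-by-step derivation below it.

v0:0,v1:inf,v2:inf,v3:37,v4:19,v5:inf,v6:inf,v7:27,v8:inf

step 1: dist = v0:0,v1:inf,v2:inf,v3:inf,v4:19,v5:inf,v6:inf,v7:inf,v8:inf
step 2: dist = v0:0,v1:inf,v2:inf,v3:inf,v4:19,v5:inf,v6:inf,v7:27,v8:inf
step 3: dist = v0:0,v1:inf,v2:inf,v3:37,v4:19,v5:inf,v6:inf,v7:27,v8:inf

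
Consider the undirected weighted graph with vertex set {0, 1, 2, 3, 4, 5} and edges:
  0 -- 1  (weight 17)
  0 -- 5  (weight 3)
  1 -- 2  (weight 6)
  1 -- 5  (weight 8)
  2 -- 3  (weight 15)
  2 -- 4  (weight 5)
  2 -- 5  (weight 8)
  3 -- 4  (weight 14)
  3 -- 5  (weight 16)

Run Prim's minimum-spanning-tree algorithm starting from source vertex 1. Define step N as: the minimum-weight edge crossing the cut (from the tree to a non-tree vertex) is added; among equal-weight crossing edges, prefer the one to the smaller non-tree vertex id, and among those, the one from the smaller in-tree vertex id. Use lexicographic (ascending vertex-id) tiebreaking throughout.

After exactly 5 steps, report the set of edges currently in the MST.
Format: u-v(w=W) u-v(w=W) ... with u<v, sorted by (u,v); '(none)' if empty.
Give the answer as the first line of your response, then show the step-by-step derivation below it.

0-5(w=3) 1-2(w=6) 1-5(w=8) 2-4(w=5) 3-4(w=14)

step 1: add edge 1-2 (w=6); MST = {1-2(w=6)}
step 2: add edge 2-4 (w=5); MST = {1-2(w=6) 2-4(w=5)}
step 3: add edge 1-5 (w=8); MST = {1-2(w=6) 1-5(w=8) 2-4(w=5)}
step 4: add edge 0-5 (w=3); MST = {0-5(w=3) 1-2(w=6) 1-5(w=8) 2-4(w=5)}
step 5: add edge 3-4 (w=14); MST = {0-5(w=3) 1-2(w=6) 1-5(w=8) 2-4(w=5) 3-4(w=14)}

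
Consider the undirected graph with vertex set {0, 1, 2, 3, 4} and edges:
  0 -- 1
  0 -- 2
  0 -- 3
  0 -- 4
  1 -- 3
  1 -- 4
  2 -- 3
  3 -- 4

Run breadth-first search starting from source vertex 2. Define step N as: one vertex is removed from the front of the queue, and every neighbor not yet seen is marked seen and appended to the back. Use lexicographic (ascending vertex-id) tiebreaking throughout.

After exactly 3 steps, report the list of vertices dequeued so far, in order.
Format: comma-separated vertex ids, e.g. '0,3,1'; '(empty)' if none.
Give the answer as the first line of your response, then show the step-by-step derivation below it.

2,0,3

step 1: dequeue 2; queue=[0,3]; order=2
step 2: dequeue 0; queue=[3,1,4]; order=2,0
step 3: dequeue 3; queue=[1,4]; order=2,0,3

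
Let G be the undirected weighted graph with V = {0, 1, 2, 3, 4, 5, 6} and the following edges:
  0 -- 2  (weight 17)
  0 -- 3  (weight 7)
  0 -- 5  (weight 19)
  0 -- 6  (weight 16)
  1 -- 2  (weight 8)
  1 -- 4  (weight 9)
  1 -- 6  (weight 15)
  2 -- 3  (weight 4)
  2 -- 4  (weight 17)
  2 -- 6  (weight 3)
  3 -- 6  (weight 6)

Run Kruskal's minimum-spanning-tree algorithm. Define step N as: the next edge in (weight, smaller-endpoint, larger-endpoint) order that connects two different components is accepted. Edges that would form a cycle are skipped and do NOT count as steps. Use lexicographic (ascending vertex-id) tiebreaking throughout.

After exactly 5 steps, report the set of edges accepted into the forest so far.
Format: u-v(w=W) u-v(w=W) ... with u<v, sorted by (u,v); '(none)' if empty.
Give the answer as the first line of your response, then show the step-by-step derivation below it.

0-3(w=7) 1-2(w=8) 1-4(w=9) 2-3(w=4) 2-6(w=3)

step 1: add edge 2-6 (w=3); MST = {2-6(w=3)}
step 2: add edge 2-3 (w=4); MST = {2-3(w=4) 2-6(w=3)}
step 3: add edge 0-3 (w=7); MST = {0-3(w=7) 2-3(w=4) 2-6(w=3)}
step 4: add edge 1-2 (w=8); MST = {0-3(w=7) 1-2(w=8) 2-3(w=4) 2-6(w=3)}
step 5: add edge 1-4 (w=9); MST = {0-3(w=7) 1-2(w=8) 1-4(w=9) 2-3(w=4) 2-6(w=3)}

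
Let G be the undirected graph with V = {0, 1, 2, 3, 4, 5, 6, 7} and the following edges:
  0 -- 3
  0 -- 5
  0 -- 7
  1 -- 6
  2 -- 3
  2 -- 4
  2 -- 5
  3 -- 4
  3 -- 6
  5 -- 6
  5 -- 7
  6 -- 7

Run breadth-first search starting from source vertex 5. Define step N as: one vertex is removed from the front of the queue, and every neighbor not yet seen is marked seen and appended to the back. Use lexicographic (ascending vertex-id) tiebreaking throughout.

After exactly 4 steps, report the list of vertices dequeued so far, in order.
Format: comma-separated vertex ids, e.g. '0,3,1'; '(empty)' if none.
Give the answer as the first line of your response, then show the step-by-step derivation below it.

5,0,2,6

step 1: dequeue 5; queue=[0,2,6,7]; order=5
step 2: dequeue 0; queue=[2,6,7,3]; order=5,0
step 3: dequeue 2; queue=[6,7,3,4]; order=5,0,2
step 4: dequeue 6; queue=[7,3,4,1]; order=5,0,2,6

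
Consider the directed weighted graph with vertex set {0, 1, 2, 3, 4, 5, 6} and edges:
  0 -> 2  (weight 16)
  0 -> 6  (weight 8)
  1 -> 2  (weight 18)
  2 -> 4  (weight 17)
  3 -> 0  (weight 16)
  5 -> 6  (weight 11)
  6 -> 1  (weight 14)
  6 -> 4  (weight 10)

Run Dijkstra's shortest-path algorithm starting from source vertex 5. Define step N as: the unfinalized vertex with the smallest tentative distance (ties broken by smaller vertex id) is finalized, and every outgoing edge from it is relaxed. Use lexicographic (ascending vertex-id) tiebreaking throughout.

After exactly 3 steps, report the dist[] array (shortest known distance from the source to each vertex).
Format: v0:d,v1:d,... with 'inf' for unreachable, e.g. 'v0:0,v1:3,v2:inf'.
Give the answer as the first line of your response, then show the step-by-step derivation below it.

v0:inf,v1:25,v2:inf,v3:inf,v4:21,v5:0,v6:11

step 1: dist = v0:inf,v1:inf,v2:inf,v3:inf,v4:inf,v5:0,v6:11
step 2: dist = v0:inf,v1:25,v2:inf,v3:inf,v4:21,v5:0,v6:11
step 3: dist = v0:inf,v1:25,v2:inf,v3:inf,v4:21,v5:0,v6:11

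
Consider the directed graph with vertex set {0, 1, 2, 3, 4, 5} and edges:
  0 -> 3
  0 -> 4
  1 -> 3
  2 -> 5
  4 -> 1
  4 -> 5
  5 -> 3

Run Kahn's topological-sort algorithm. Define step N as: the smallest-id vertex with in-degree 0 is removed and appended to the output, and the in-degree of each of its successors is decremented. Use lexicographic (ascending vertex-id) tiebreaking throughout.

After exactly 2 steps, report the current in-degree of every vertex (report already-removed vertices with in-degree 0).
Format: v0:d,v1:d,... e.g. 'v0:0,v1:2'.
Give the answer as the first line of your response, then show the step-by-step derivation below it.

v0:0,v1:1,v2:0,v3:2,v4:0,v5:1

step 1: output 0; order=[0]; indeg=(0,1,0,2,0,2)
step 2: output 2; order=[0,2]; indeg=(0,1,0,2,0,1)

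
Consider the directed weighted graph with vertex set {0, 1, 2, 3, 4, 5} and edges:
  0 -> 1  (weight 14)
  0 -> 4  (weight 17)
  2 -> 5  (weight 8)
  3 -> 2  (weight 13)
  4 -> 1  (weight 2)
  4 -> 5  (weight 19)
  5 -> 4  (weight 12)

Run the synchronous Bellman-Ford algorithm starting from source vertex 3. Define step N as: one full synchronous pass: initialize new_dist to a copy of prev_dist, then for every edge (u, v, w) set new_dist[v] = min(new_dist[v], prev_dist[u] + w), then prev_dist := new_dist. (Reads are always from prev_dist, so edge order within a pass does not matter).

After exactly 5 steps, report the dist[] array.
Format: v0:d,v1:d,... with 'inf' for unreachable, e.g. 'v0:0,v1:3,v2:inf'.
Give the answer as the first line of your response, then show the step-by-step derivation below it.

v0:inf,v1:35,v2:13,v3:0,v4:33,v5:21

step 1: dist = v0:inf,v1:inf,v2:13,v3:0,v4:inf,v5:inf
step 2: dist = v0:inf,v1:inf,v2:13,v3:0,v4:inf,v5:21
step 3: dist = v0:inf,v1:inf,v2:13,v3:0,v4:33,v5:21
step 4: dist = v0:inf,v1:35,v2:13,v3:0,v4:33,v5:21
step 5: dist = v0:inf,v1:35,v2:13,v3:0,v4:33,v5:21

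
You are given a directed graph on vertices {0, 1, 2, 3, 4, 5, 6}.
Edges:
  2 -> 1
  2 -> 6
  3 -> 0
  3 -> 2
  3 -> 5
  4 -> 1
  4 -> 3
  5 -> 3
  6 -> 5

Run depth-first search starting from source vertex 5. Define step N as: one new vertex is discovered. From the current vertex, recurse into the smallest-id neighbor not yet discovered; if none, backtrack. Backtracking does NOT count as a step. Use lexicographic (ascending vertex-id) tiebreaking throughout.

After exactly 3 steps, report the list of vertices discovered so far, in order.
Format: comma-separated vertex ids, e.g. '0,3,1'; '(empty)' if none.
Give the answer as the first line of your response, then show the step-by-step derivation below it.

5,3,0

step 1: discover 5; path=5; order=5
step 2: discover 3; path=5>3; order=5,3
step 3: discover 0; path=5>3>0; order=5,3,0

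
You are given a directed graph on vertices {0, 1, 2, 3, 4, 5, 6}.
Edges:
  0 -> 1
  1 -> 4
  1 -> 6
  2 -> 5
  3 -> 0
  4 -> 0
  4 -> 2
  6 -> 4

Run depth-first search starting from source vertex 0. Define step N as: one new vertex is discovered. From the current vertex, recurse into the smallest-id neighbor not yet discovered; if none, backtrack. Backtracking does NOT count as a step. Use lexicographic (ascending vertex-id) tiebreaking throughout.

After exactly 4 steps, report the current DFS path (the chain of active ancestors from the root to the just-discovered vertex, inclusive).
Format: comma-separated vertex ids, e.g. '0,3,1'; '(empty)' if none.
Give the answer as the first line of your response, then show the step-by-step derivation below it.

0,1,4,2

step 1: discover 0; path=0; order=0
step 2: discover 1; path=0>1; order=0,1
step 3: discover 4; path=0>1>4; order=0,1,4
step 4: discover 2; path=0>1>4>2; order=0,1,4,2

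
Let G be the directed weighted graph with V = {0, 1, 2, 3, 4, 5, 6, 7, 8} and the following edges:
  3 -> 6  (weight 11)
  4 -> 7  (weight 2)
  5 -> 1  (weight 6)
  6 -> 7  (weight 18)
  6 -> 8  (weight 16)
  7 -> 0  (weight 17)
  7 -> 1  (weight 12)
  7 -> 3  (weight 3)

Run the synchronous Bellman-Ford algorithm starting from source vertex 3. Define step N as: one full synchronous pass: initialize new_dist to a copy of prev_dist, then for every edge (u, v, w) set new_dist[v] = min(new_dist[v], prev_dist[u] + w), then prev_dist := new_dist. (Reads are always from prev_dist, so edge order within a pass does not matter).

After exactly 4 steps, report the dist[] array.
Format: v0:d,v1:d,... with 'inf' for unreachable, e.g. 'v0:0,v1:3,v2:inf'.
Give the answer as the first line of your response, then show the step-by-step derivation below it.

v0:46,v1:41,v2:inf,v3:0,v4:inf,v5:inf,v6:11,v7:29,v8:27

step 1: dist = v0:inf,v1:inf,v2:inf,v3:0,v4:inf,v5:inf,v6:11,v7:inf,v8:inf
step 2: dist = v0:inf,v1:inf,v2:inf,v3:0,v4:inf,v5:inf,v6:11,v7:29,v8:27
step 3: dist = v0:46,v1:41,v2:inf,v3:0,v4:inf,v5:inf,v6:11,v7:29,v8:27
step 4: dist = v0:46,v1:41,v2:inf,v3:0,v4:inf,v5:inf,v6:11,v7:29,v8:27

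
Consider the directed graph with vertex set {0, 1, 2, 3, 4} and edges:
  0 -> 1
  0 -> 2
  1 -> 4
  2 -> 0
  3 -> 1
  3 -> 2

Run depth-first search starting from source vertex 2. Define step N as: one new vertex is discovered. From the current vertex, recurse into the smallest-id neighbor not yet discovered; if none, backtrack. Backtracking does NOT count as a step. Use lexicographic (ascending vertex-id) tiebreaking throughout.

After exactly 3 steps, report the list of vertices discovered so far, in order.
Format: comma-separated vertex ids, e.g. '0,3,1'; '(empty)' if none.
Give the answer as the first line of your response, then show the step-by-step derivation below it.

2,0,1

step 1: discover 2; path=2; order=2
step 2: discover 0; path=2>0; order=2,0
step 3: discover 1; path=2>0>1; order=2,0,1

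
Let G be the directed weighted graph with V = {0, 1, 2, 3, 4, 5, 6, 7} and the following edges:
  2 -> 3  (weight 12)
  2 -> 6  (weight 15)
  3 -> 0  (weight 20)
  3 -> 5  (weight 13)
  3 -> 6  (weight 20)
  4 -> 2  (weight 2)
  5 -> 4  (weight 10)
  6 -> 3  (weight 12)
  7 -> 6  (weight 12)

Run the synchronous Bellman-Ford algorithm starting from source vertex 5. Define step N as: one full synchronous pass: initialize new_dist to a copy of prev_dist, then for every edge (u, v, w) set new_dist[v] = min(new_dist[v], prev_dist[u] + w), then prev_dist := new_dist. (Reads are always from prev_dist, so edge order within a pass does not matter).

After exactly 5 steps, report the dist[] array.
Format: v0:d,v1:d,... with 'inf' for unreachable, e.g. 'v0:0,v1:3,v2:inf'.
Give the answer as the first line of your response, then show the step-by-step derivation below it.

v0:44,v1:inf,v2:12,v3:24,v4:10,v5:0,v6:27,v7:inf

step 1: dist = v0:inf,v1:inf,v2:inf,v3:inf,v4:10,v5:0,v6:inf,v7:inf
step 2: dist = v0:inf,v1:inf,v2:12,v3:inf,v4:10,v5:0,v6:inf,v7:inf
step 3: dist = v0:inf,v1:inf,v2:12,v3:24,v4:10,v5:0,v6:27,v7:inf
step 4: dist = v0:44,v1:inf,v2:12,v3:24,v4:10,v5:0,v6:27,v7:inf
step 5: dist = v0:44,v1:inf,v2:12,v3:24,v4:10,v5:0,v6:27,v7:inf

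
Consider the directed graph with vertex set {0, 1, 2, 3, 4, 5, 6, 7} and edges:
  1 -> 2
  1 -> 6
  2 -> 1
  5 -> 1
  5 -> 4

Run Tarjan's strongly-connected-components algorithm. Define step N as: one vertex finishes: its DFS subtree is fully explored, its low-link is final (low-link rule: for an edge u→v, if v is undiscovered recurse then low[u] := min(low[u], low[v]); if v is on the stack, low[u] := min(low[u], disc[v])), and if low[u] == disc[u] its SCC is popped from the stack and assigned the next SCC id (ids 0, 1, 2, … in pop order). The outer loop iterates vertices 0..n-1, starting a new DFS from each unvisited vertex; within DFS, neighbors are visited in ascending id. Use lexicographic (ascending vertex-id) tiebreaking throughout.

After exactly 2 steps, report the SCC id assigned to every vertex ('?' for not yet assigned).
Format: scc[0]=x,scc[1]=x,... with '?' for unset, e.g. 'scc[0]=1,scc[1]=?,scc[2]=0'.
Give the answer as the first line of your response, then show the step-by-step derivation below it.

scc[0]=0,scc[1]=?,scc[2]=?,scc[3]=?,scc[4]=?,scc[5]=?,scc[6]=?,scc[7]=?

step 1: low=(low[0]=0,low[1]=?,low[2]=?,low[3]=?,low[4]=?,low[5]=?,low[6]=?,low[7]=?); scc=(scc[0]=0,scc[1]=?,scc[2]=?,scc[3]=?,scc[4]=?,scc[5]=?,scc[6]=?,scc[7]=?)
step 2: low=(low[0]=0,low[1]=1,low[2]=1,low[3]=?,low[4]=?,low[5]=?,low[6]=?,low[7]=?); scc=(scc[0]=0,scc[1]=?,scc[2]=?,scc[3]=?,scc[4]=?,scc[5]=?,scc[6]=?,scc[7]=?)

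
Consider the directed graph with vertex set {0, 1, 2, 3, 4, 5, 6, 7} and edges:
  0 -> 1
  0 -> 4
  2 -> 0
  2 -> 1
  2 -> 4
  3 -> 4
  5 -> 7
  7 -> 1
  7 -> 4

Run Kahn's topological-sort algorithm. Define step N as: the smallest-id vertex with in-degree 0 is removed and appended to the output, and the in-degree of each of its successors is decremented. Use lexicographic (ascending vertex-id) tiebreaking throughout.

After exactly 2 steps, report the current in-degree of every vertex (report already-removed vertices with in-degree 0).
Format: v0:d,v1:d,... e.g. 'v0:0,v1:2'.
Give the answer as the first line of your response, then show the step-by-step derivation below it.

v0:0,v1:1,v2:0,v3:0,v4:2,v5:0,v6:0,v7:1

step 1: output 2; order=[2]; indeg=(0,2,0,0,3,0,0,1)
step 2: output 0; order=[2,0]; indeg=(0,1,0,0,2,0,0,1)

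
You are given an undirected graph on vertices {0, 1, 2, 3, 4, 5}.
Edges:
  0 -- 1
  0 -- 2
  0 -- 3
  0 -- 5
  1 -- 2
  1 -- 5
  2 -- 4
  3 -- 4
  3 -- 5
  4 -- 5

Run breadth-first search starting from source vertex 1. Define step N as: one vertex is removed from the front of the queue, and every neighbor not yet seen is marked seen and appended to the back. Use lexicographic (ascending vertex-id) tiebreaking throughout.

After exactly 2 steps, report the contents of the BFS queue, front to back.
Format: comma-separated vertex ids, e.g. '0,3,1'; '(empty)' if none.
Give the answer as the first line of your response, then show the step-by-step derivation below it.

2,5,3

step 1: dequeue 1; queue=[0,2,5]; order=1
step 2: dequeue 0; queue=[2,5,3]; order=1,0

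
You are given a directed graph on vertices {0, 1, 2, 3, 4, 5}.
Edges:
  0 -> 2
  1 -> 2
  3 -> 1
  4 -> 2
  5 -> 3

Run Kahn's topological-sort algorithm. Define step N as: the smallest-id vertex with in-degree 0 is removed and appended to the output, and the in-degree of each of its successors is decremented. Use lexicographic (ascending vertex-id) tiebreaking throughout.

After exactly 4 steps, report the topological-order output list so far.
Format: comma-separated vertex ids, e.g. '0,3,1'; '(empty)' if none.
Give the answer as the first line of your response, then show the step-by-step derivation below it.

0,4,5,3

step 1: output 0; order=[0]; indeg=(0,1,2,1,0,0)
step 2: output 4; order=[0,4]; indeg=(0,1,1,1,0,0)
step 3: output 5; order=[0,4,5]; indeg=(0,1,1,0,0,0)
step 4: output 3; order=[0,4,5,3]; indeg=(0,0,1,0,0,0)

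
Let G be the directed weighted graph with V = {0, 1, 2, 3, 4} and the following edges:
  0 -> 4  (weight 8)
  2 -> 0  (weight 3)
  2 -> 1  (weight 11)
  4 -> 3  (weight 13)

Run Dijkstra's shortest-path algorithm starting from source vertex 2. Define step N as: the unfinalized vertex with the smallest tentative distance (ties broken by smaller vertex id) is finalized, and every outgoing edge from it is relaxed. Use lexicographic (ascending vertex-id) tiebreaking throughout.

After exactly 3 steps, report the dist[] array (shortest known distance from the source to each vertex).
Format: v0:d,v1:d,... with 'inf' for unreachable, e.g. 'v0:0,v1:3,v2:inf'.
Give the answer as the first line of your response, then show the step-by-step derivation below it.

v0:3,v1:11,v2:0,v3:inf,v4:11

step 1: dist = v0:3,v1:11,v2:0,v3:inf,v4:inf
step 2: dist = v0:3,v1:11,v2:0,v3:inf,v4:11
step 3: dist = v0:3,v1:11,v2:0,v3:inf,v4:11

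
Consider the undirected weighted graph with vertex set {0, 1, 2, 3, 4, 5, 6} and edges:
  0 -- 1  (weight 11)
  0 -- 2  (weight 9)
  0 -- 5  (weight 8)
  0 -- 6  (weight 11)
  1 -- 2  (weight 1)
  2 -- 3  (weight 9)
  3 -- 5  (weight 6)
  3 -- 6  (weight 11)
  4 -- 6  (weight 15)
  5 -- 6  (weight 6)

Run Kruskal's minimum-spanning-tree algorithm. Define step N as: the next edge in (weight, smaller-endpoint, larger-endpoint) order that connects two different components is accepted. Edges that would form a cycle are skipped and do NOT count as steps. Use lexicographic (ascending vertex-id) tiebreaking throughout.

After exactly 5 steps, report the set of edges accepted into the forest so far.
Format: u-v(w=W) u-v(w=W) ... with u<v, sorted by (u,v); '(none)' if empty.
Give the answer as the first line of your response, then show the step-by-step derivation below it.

0-2(w=9) 0-5(w=8) 1-2(w=1) 3-5(w=6) 5-6(w=6)

step 1: add edge 1-2 (w=1); MST = {1-2(w=1)}
step 2: add edge 3-5 (w=6); MST = {1-2(w=1) 3-5(w=6)}
step 3: add edge 5-6 (w=6); MST = {1-2(w=1) 3-5(w=6) 5-6(w=6)}
step 4: add edge 0-5 (w=8); MST = {0-5(w=8) 1-2(w=1) 3-5(w=6) 5-6(w=6)}
step 5: add edge 0-2 (w=9); MST = {0-2(w=9) 0-5(w=8) 1-2(w=1) 3-5(w=6) 5-6(w=6)}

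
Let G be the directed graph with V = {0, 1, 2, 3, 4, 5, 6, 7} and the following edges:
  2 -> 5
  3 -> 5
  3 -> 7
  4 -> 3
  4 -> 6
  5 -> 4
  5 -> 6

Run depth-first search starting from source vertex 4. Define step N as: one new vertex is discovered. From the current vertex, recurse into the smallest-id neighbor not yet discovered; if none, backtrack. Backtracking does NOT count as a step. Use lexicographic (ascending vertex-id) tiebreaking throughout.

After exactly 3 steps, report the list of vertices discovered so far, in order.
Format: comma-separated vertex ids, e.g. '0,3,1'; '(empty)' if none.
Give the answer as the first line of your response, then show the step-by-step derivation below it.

4,3,5

step 1: discover 4; path=4; order=4
step 2: discover 3; path=4>3; order=4,3
step 3: discover 5; path=4>3>5; order=4,3,5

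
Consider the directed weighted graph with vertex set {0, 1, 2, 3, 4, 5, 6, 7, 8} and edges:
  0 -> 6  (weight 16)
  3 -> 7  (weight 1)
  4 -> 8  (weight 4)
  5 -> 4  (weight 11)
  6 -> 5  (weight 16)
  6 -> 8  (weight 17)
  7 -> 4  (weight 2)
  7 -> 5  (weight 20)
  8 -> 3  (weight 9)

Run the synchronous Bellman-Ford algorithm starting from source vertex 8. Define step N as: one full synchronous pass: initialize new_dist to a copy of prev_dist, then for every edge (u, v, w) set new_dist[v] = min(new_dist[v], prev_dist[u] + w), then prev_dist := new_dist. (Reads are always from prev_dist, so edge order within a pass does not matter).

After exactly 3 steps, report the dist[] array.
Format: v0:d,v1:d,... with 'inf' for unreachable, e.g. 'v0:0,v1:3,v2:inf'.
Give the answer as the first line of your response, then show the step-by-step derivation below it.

v0:inf,v1:inf,v2:inf,v3:9,v4:12,v5:30,v6:inf,v7:10,v8:0

step 1: dist = v0:inf,v1:inf,v2:inf,v3:9,v4:inf,v5:inf,v6:inf,v7:inf,v8:0
step 2: dist = v0:inf,v1:inf,v2:inf,v3:9,v4:inf,v5:inf,v6:inf,v7:10,v8:0
step 3: dist = v0:inf,v1:inf,v2:inf,v3:9,v4:12,v5:30,v6:inf,v7:10,v8:0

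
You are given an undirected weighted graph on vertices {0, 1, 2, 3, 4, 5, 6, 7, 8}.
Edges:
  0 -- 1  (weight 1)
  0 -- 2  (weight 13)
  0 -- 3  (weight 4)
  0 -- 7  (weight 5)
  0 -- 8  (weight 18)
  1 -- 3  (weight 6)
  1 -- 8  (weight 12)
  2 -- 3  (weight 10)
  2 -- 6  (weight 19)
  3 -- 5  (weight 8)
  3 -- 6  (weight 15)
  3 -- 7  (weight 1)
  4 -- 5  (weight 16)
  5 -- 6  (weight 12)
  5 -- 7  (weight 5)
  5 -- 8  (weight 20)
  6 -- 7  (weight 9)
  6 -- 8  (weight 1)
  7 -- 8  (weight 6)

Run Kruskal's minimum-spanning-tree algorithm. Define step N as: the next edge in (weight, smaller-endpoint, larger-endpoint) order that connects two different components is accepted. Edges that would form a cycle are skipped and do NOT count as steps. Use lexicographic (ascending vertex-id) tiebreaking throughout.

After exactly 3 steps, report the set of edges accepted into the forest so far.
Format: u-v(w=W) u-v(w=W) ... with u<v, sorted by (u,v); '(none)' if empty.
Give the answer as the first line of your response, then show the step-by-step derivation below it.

0-1(w=1) 3-7(w=1) 6-8(w=1)

step 1: add edge 0-1 (w=1); MST = {0-1(w=1)}
step 2: add edge 3-7 (w=1); MST = {0-1(w=1) 3-7(w=1)}
step 3: add edge 6-8 (w=1); MST = {0-1(w=1) 3-7(w=1) 6-8(w=1)}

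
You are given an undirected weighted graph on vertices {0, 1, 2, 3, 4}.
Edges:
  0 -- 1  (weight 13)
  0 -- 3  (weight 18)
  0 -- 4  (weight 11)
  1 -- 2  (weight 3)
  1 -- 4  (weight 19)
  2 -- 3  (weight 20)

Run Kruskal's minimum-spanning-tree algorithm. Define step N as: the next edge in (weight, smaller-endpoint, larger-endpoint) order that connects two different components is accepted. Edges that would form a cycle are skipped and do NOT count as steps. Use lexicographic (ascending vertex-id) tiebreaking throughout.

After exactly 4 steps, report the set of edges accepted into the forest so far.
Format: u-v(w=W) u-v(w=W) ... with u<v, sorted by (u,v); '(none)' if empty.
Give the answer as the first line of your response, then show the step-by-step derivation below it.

0-1(w=13) 0-3(w=18) 0-4(w=11) 1-2(w=3)

step 1: add edge 1-2 (w=3); MST = {1-2(w=3)}
step 2: add edge 0-4 (w=11); MST = {0-4(w=11) 1-2(w=3)}
step 3: add edge 0-1 (w=13); MST = {0-1(w=13) 0-4(w=11) 1-2(w=3)}
step 4: add edge 0-3 (w=18); MST = {0-1(w=13) 0-3(w=18) 0-4(w=11) 1-2(w=3)}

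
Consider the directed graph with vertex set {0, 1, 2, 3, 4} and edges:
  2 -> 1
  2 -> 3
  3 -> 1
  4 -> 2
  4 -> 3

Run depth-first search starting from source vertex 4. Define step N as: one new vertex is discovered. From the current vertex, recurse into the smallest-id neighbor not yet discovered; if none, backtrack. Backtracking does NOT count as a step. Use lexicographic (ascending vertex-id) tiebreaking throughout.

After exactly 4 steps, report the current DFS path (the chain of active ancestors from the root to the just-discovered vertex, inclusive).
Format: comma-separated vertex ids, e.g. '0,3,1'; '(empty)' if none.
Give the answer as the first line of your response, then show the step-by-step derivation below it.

4,2,3

step 1: discover 4; path=4; order=4
step 2: discover 2; path=4>2; order=4,2
step 3: discover 1; path=4>2>1; order=4,2,1
step 4: discover 3; path=4>2>3; order=4,2,1,3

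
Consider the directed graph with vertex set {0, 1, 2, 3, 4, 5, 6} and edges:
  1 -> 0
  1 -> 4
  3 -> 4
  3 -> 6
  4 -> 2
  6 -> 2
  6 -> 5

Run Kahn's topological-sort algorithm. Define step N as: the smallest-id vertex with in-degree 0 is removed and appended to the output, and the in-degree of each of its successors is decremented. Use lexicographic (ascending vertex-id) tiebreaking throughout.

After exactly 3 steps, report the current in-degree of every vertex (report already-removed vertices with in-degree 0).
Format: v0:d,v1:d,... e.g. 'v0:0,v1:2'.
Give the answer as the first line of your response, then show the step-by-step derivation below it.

v0:0,v1:0,v2:2,v3:0,v4:0,v5:1,v6:0

step 1: output 1; order=[1]; indeg=(0,0,2,0,1,1,1)
step 2: output 0; order=[1,0]; indeg=(0,0,2,0,1,1,1)
step 3: output 3; order=[1,0,3]; indeg=(0,0,2,0,0,1,0)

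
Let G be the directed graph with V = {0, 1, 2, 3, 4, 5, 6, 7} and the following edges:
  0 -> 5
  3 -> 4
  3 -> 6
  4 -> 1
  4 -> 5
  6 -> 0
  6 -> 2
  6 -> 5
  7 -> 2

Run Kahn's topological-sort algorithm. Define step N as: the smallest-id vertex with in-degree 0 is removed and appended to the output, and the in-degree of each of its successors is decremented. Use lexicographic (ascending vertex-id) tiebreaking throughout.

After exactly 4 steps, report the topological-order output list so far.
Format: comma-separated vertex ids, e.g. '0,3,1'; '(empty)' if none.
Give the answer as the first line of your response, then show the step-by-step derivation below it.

3,4,1,6

step 1: output 3; order=[3]; indeg=(1,1,2,0,0,3,0,0)
step 2: output 4; order=[3,4]; indeg=(1,0,2,0,0,2,0,0)
step 3: output 1; order=[3,4,1]; indeg=(1,0,2,0,0,2,0,0)
step 4: output 6; order=[3,4,1,6]; indeg=(0,0,1,0,0,1,0,0)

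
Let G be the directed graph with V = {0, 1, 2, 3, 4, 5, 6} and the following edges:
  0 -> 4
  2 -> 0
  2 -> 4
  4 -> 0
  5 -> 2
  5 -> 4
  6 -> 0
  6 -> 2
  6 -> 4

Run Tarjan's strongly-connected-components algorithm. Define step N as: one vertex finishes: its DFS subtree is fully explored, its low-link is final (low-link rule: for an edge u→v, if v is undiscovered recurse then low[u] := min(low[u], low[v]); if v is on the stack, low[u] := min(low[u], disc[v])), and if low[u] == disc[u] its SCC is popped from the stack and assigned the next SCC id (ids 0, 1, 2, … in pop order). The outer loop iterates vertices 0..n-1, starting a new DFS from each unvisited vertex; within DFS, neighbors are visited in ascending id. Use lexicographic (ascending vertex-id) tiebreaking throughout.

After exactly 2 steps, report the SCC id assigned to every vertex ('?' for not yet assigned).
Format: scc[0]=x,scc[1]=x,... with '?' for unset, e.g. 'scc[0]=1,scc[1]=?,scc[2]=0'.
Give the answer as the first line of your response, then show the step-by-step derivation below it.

scc[0]=0,scc[1]=?,scc[2]=?,scc[3]=?,scc[4]=0,scc[5]=?,scc[6]=?

step 1: low=(low[0]=0,low[1]=?,low[2]=?,low[3]=?,low[4]=0,low[5]=?,low[6]=?); scc=(scc[0]=?,scc[1]=?,scc[2]=?,scc[3]=?,scc[4]=?,scc[5]=?,scc[6]=?)
step 2: low=(low[0]=0,low[1]=?,low[2]=?,low[3]=?,low[4]=0,low[5]=?,low[6]=?); scc=(scc[0]=0,scc[1]=?,scc[2]=?,scc[3]=?,scc[4]=0,scc[5]=?,scc[6]=?)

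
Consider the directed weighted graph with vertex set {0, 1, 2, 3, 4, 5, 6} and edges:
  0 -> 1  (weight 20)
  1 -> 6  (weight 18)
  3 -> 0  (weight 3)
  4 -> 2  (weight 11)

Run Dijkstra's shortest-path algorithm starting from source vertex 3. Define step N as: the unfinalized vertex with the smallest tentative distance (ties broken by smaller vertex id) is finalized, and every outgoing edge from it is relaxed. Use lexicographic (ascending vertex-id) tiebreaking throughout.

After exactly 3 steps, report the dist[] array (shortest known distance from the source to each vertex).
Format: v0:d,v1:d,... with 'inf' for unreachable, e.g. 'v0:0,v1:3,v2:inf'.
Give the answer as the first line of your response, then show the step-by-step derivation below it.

v0:3,v1:23,v2:inf,v3:0,v4:inf,v5:inf,v6:41

step 1: dist = v0:3,v1:inf,v2:inf,v3:0,v4:inf,v5:inf,v6:inf
step 2: dist = v0:3,v1:23,v2:inf,v3:0,v4:inf,v5:inf,v6:inf
step 3: dist = v0:3,v1:23,v2:inf,v3:0,v4:inf,v5:inf,v6:41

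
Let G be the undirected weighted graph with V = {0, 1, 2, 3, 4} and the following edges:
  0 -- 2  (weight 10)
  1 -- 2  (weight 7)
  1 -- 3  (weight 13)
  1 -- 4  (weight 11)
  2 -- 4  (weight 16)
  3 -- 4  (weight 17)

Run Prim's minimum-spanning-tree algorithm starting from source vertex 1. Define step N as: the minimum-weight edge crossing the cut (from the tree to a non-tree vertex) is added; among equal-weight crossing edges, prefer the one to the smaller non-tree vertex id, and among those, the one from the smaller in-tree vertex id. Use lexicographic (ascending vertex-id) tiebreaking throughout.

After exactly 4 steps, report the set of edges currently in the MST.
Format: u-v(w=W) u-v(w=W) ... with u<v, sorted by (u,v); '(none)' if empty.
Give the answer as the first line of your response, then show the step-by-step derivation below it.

0-2(w=10) 1-2(w=7) 1-3(w=13) 1-4(w=11)

step 1: add edge 1-2 (w=7); MST = {1-2(w=7)}
step 2: add edge 0-2 (w=10); MST = {0-2(w=10) 1-2(w=7)}
step 3: add edge 1-4 (w=11); MST = {0-2(w=10) 1-2(w=7) 1-4(w=11)}
step 4: add edge 1-3 (w=13); MST = {0-2(w=10) 1-2(w=7) 1-3(w=13) 1-4(w=11)}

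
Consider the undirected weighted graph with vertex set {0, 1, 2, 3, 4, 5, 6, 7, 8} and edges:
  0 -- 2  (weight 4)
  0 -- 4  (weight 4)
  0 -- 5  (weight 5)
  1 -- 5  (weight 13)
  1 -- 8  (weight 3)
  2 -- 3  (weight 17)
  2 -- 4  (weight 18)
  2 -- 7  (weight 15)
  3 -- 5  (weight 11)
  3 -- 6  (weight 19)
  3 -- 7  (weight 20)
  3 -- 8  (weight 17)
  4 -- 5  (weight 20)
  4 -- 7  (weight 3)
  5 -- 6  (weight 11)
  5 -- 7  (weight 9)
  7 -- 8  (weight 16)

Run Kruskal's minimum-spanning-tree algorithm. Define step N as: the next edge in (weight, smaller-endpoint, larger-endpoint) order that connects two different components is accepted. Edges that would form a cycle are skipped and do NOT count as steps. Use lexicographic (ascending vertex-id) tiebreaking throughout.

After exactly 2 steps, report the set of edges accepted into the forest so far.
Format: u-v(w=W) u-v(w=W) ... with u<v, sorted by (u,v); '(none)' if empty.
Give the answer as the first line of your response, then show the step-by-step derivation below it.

1-8(w=3) 4-7(w=3)

step 1: add edge 1-8 (w=3); MST = {1-8(w=3)}
step 2: add edge 4-7 (w=3); MST = {1-8(w=3) 4-7(w=3)}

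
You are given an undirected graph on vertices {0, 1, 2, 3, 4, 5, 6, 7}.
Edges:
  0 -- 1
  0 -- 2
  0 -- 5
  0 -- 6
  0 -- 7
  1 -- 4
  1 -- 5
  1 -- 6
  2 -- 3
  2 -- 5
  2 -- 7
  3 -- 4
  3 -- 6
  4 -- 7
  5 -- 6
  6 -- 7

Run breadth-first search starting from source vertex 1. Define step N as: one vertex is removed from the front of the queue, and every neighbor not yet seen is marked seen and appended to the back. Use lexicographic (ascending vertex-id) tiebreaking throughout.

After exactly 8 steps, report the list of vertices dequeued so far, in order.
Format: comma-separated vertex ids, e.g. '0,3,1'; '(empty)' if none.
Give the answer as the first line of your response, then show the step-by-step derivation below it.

1,0,4,5,6,2,7,3

step 1: dequeue 1; queue=[0,4,5,6]; order=1
step 2: dequeue 0; queue=[4,5,6,2,7]; order=1,0
step 3: dequeue 4; queue=[5,6,2,7,3]; order=1,0,4
step 4: dequeue 5; queue=[6,2,7,3]; order=1,0,4,5
step 5: dequeue 6; queue=[2,7,3]; order=1,0,4,5,6
step 6: dequeue 2; queue=[7,3]; order=1,0,4,5,6,2
step 7: dequeue 7; queue=[3]; order=1,0,4,5,6,2,7
step 8: dequeue 3; queue=[(empty)]; order=1,0,4,5,6,2,7,3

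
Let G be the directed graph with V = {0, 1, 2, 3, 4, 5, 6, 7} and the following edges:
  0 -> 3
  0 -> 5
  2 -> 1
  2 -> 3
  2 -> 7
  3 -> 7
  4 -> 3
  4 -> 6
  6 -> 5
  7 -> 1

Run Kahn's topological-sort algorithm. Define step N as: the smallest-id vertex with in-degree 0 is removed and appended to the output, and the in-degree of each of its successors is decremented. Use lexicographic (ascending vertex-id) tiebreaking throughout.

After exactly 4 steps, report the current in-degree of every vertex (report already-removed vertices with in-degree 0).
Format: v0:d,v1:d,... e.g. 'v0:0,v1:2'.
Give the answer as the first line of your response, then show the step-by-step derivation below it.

v0:0,v1:1,v2:0,v3:0,v4:0,v5:1,v6:0,v7:0

step 1: output 0; order=[0]; indeg=(0,2,0,2,0,1,1,2)
step 2: output 2; order=[0,2]; indeg=(0,1,0,1,0,1,1,1)
step 3: output 4; order=[0,2,4]; indeg=(0,1,0,0,0,1,0,1)
step 4: output 3; order=[0,2,4,3]; indeg=(0,1,0,0,0,1,0,0)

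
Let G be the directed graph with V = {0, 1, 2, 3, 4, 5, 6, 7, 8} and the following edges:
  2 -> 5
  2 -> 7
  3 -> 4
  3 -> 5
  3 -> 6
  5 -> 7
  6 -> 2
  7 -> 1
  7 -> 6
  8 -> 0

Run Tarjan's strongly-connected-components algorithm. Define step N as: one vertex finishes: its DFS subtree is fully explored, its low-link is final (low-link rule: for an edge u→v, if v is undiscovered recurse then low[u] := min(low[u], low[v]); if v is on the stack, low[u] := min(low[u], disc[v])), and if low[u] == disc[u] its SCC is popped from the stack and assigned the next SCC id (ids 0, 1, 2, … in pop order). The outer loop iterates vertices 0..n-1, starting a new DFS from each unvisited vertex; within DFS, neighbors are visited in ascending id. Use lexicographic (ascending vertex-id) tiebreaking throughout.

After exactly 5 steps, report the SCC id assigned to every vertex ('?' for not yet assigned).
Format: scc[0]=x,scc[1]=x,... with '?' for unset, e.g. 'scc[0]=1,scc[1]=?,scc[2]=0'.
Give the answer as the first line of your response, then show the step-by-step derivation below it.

scc[0]=0,scc[1]=1,scc[2]=?,scc[3]=?,scc[4]=?,scc[5]=?,scc[6]=?,scc[7]=?,scc[8]=?

step 1: low=(low[0]=0,low[1]=?,low[2]=?,low[3]=?,low[4]=?,low[5]=?,low[6]=?,low[7]=?,low[8]=?); scc=(scc[0]=0,scc[1]=?,scc[2]=?,scc[3]=?,scc[4]=?,scc[5]=?,scc[6]=?,scc[7]=?,scc[8]=?)
step 2: low=(low[0]=0,low[1]=1,low[2]=?,low[3]=?,low[4]=?,low[5]=?,low[6]=?,low[7]=?,low[8]=?); scc=(scc[0]=0,scc[1]=1,scc[2]=?,scc[3]=?,scc[4]=?,scc[5]=?,scc[6]=?,scc[7]=?,scc[8]=?)
step 3: low=(low[0]=0,low[1]=1,low[2]=2,low[3]=?,low[4]=?,low[5]=3,low[6]=2,low[7]=4,low[8]=?); scc=(scc[0]=0,scc[1]=1,scc[2]=?,scc[3]=?,scc[4]=?,scc[5]=?,scc[6]=?,scc[7]=?,scc[8]=?)
step 4: low=(low[0]=0,low[1]=1,low[2]=2,low[3]=?,low[4]=?,low[5]=3,low[6]=2,low[7]=2,low[8]=?); scc=(scc[0]=0,scc[1]=1,scc[2]=?,scc[3]=?,scc[4]=?,scc[5]=?,scc[6]=?,scc[7]=?,scc[8]=?)
step 5: low=(low[0]=0,low[1]=1,low[2]=2,low[3]=?,low[4]=?,low[5]=2,low[6]=2,low[7]=2,low[8]=?); scc=(scc[0]=0,scc[1]=1,scc[2]=?,scc[3]=?,scc[4]=?,scc[5]=?,scc[6]=?,scc[7]=?,scc[8]=?)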